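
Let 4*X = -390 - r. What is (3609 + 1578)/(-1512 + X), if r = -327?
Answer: -988/291 ≈ -3.3952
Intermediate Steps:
X = -63/4 (X = (-390 - 1*(-327))/4 = (-390 + 327)/4 = (¼)*(-63) = -63/4 ≈ -15.750)
(3609 + 1578)/(-1512 + X) = (3609 + 1578)/(-1512 - 63/4) = 5187/(-6111/4) = 5187*(-4/6111) = -988/291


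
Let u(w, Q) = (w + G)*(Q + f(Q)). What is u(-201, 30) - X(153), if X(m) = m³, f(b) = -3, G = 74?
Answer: -3585006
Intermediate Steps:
u(w, Q) = (-3 + Q)*(74 + w) (u(w, Q) = (w + 74)*(Q - 3) = (74 + w)*(-3 + Q) = (-3 + Q)*(74 + w))
u(-201, 30) - X(153) = (-222 - 3*(-201) + 74*30 + 30*(-201)) - 1*153³ = (-222 + 603 + 2220 - 6030) - 1*3581577 = -3429 - 3581577 = -3585006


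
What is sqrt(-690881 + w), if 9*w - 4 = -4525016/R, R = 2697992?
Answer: 4*I*sqrt(4911164097783042)/337249 ≈ 831.19*I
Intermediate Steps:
w = 87041/337249 (w = 4/9 + (-4525016/2697992)/9 = 4/9 + (-4525016*1/2697992)/9 = 4/9 + (1/9)*(-565627/337249) = 4/9 - 565627/3035241 = 87041/337249 ≈ 0.25809)
sqrt(-690881 + w) = sqrt(-690881 + 87041/337249) = sqrt(-232998839328/337249) = 4*I*sqrt(4911164097783042)/337249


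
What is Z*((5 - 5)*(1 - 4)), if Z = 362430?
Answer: 0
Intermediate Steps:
Z*((5 - 5)*(1 - 4)) = 362430*((5 - 5)*(1 - 4)) = 362430*(0*(-3)) = 362430*0 = 0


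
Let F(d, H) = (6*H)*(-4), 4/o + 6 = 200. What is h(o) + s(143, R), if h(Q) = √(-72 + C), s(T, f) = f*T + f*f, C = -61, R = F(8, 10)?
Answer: 23280 + I*√133 ≈ 23280.0 + 11.533*I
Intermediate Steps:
o = 2/97 (o = 4/(-6 + 200) = 4/194 = 4*(1/194) = 2/97 ≈ 0.020619)
F(d, H) = -24*H
R = -240 (R = -24*10 = -240)
s(T, f) = f² + T*f (s(T, f) = T*f + f² = f² + T*f)
h(Q) = I*√133 (h(Q) = √(-72 - 61) = √(-133) = I*√133)
h(o) + s(143, R) = I*√133 - 240*(143 - 240) = I*√133 - 240*(-97) = I*√133 + 23280 = 23280 + I*√133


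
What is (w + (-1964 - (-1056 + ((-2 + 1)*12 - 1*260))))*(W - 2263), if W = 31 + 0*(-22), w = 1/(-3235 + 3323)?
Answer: 15614793/11 ≈ 1.4195e+6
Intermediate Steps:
w = 1/88 ≈ 0.011364
W = 31 (W = 31 + 0 = 31)
(w + (-1964 - (-1056 + ((-2 + 1)*12 - 1*260))))*(W - 2263) = (1/88 + (-1964 - (-1056 + ((-2 + 1)*12 - 1*260))))*(31 - 2263) = (1/88 + (-1964 - (-1056 + (-1*12 - 260))))*(-2232) = (1/88 + (-1964 - (-1056 + (-12 - 260))))*(-2232) = (1/88 + (-1964 - (-1056 - 272)))*(-2232) = (1/88 + (-1964 - 1*(-1328)))*(-2232) = (1/88 + (-1964 + 1328))*(-2232) = (1/88 - 636)*(-2232) = -55967/88*(-2232) = 15614793/11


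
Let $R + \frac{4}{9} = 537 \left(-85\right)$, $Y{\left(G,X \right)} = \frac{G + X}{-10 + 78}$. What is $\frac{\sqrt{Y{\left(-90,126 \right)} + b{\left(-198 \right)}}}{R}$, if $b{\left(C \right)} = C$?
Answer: $- \frac{27 i \sqrt{6341}}{6983753} \approx - 0.00030786 i$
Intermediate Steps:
$Y{\left(G,X \right)} = \frac{G}{68} + \frac{X}{68}$ ($Y{\left(G,X \right)} = \frac{G + X}{68} = \left(G + X\right) \frac{1}{68} = \frac{G}{68} + \frac{X}{68}$)
$R = - \frac{410809}{9}$ ($R = - \frac{4}{9} + 537 \left(-85\right) = - \frac{4}{9} - 45645 = - \frac{410809}{9} \approx -45645.0$)
$\frac{\sqrt{Y{\left(-90,126 \right)} + b{\left(-198 \right)}}}{R} = \frac{\sqrt{\left(\frac{1}{68} \left(-90\right) + \frac{1}{68} \cdot 126\right) - 198}}{- \frac{410809}{9}} = \sqrt{\left(- \frac{45}{34} + \frac{63}{34}\right) - 198} \left(- \frac{9}{410809}\right) = \sqrt{\frac{9}{17} - 198} \left(- \frac{9}{410809}\right) = \sqrt{- \frac{3357}{17}} \left(- \frac{9}{410809}\right) = \frac{3 i \sqrt{6341}}{17} \left(- \frac{9}{410809}\right) = - \frac{27 i \sqrt{6341}}{6983753}$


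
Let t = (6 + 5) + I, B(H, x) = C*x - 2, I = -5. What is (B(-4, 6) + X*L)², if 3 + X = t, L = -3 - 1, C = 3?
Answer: 16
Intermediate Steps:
B(H, x) = -2 + 3*x (B(H, x) = 3*x - 2 = -2 + 3*x)
L = -4
t = 6 (t = (6 + 5) - 5 = 11 - 5 = 6)
X = 3 (X = -3 + 6 = 3)
(B(-4, 6) + X*L)² = ((-2 + 3*6) + 3*(-4))² = ((-2 + 18) - 12)² = (16 - 12)² = 4² = 16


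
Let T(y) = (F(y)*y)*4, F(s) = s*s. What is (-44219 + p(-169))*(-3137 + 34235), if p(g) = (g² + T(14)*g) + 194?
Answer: -58165947984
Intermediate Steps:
F(s) = s²
T(y) = 4*y³ (T(y) = (y²*y)*4 = y³*4 = 4*y³)
p(g) = 194 + g² + 10976*g (p(g) = (g² + (4*14³)*g) + 194 = (g² + (4*2744)*g) + 194 = (g² + 10976*g) + 194 = 194 + g² + 10976*g)
(-44219 + p(-169))*(-3137 + 34235) = (-44219 + (194 + (-169)² + 10976*(-169)))*(-3137 + 34235) = (-44219 + (194 + 28561 - 1854944))*31098 = (-44219 - 1826189)*31098 = -1870408*31098 = -58165947984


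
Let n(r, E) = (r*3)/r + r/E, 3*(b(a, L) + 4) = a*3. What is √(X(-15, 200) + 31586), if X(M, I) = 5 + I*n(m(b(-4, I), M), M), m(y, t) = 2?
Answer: √289479/3 ≈ 179.34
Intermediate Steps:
b(a, L) = -4 + a (b(a, L) = -4 + (a*3)/3 = -4 + (3*a)/3 = -4 + a)
n(r, E) = 3 + r/E (n(r, E) = (3*r)/r + r/E = 3 + r/E)
X(M, I) = 5 + I*(3 + 2/M)
√(X(-15, 200) + 31586) = √((5 + 3*200 + 2*200/(-15)) + 31586) = √((5 + 600 + 2*200*(-1/15)) + 31586) = √((5 + 600 - 80/3) + 31586) = √(1735/3 + 31586) = √(96493/3) = √289479/3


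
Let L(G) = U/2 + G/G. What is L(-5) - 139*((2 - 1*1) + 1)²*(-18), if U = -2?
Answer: 10008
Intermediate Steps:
L(G) = 0 (L(G) = -2/2 + G/G = -2*½ + 1 = -1 + 1 = 0)
L(-5) - 139*((2 - 1*1) + 1)²*(-18) = 0 - 139*((2 - 1*1) + 1)²*(-18) = 0 - 139*((2 - 1) + 1)²*(-18) = 0 - 139*(1 + 1)²*(-18) = 0 - 139*2²*(-18) = 0 - 556*(-18) = 0 - 139*(-72) = 0 + 10008 = 10008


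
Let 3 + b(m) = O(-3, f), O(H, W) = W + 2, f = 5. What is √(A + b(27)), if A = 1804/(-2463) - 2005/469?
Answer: 17*I*√4651776969/1155147 ≈ 1.0037*I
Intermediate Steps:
O(H, W) = 2 + W
b(m) = 4 (b(m) = -3 + (2 + 5) = -3 + 7 = 4)
A = -5784391/1155147 (A = 1804*(-1/2463) - 2005*1/469 = -1804/2463 - 2005/469 = -5784391/1155147 ≈ -5.0075)
√(A + b(27)) = √(-5784391/1155147 + 4) = √(-1163803/1155147) = 17*I*√4651776969/1155147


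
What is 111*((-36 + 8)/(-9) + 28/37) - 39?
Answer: 1171/3 ≈ 390.33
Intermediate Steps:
111*((-36 + 8)/(-9) + 28/37) - 39 = 111*(-28*(-1/9) + 28*(1/37)) - 39 = 111*(28/9 + 28/37) - 39 = 111*(1288/333) - 39 = 1288/3 - 39 = 1171/3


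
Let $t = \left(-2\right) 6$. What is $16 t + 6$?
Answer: $-186$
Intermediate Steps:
$t = -12$
$16 t + 6 = 16 \left(-12\right) + 6 = -192 + 6 = -186$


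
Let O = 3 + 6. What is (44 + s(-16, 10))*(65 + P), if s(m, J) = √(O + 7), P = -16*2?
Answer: 1584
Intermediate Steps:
P = -32
O = 9
s(m, J) = 4 (s(m, J) = √(9 + 7) = √16 = 4)
(44 + s(-16, 10))*(65 + P) = (44 + 4)*(65 - 32) = 48*33 = 1584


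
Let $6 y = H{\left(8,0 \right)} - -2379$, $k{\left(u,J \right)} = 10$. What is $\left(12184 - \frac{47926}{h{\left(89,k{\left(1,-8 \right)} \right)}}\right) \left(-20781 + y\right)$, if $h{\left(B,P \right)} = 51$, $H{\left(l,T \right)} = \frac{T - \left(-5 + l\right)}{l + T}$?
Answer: $- \frac{93517523537}{408} \approx -2.2921 \cdot 10^{8}$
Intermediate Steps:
$H{\left(l,T \right)} = \frac{5 + T - l}{T + l}$
$y = \frac{6343}{16}$ ($y = \frac{\frac{5 + 0 - 8}{0 + 8} - -2379}{6} = \frac{\frac{5 + 0 - 8}{8} + 2379}{6} = \frac{\frac{1}{8} \left(-3\right) + 2379}{6} = \frac{- \frac{3}{8} + 2379}{6} = \frac{1}{6} \cdot \frac{19029}{8} = \frac{6343}{16} \approx 396.44$)
$\left(12184 - \frac{47926}{h{\left(89,k{\left(1,-8 \right)} \right)}}\right) \left(-20781 + y\right) = \left(12184 - \frac{47926}{51}\right) \left(-20781 + \frac{6343}{16}\right) = \left(12184 - \frac{47926}{51}\right) \left(- \frac{326153}{16}\right) = \frac{573458}{51} \left(- \frac{326153}{16}\right) = - \frac{93517523537}{408}$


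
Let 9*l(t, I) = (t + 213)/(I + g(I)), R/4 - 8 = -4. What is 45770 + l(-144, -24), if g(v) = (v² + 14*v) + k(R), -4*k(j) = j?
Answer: 29109743/636 ≈ 45770.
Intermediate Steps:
R = 16 (R = 32 + 4*(-4) = 32 - 16 = 16)
k(j) = -j/4
g(v) = -4 + v² + 14*v (g(v) = (v² + 14*v) - ¼*16 = (v² + 14*v) - 4 = -4 + v² + 14*v)
l(t, I) = (213 + t)/(9*(-4 + I² + 15*I)) (l(t, I) = ((t + 213)/(I + (-4 + I² + 14*I)))/9 = ((213 + t)/(-4 + I² + 15*I))/9 = (213 + t)/(9*(-4 + I² + 15*I)))
45770 + l(-144, -24) = 45770 + (213 - 144)/(9*(-4 + (-24)² + 15*(-24))) = 45770 + (⅑)*69/(-4 + 576 - 360) = 45770 + (⅑)*69/212 = 45770 + (⅑)*(1/212)*69 = 45770 + 23/636 = 29109743/636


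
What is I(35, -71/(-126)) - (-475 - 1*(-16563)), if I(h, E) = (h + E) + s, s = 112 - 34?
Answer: -2012779/126 ≈ -15974.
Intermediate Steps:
s = 78
I(h, E) = 78 + E + h (I(h, E) = (h + E) + 78 = (E + h) + 78 = 78 + E + h)
I(35, -71/(-126)) - (-475 - 1*(-16563)) = (78 - 71/(-126) + 35) - (-475 - 1*(-16563)) = (78 - 71*(-1/126) + 35) - (-475 + 16563) = (78 + 71/126 + 35) - 1*16088 = 14309/126 - 16088 = -2012779/126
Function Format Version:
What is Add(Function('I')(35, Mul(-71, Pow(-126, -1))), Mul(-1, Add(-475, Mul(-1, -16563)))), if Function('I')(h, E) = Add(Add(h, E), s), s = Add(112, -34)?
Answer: Rational(-2012779, 126) ≈ -15974.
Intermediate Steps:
s = 78
Function('I')(h, E) = Add(78, E, h) (Function('I')(h, E) = Add(Add(h, E), 78) = Add(Add(E, h), 78) = Add(78, E, h))
Add(Function('I')(35, Mul(-71, Pow(-126, -1))), Mul(-1, Add(-475, Mul(-1, -16563)))) = Add(Add(78, Mul(-71, Pow(-126, -1)), 35), Mul(-1, Add(-475, Mul(-1, -16563)))) = Add(Add(78, Mul(-71, Rational(-1, 126)), 35), Mul(-1, Add(-475, 16563))) = Add(Add(78, Rational(71, 126), 35), Mul(-1, 16088)) = Add(Rational(14309, 126), -16088) = Rational(-2012779, 126)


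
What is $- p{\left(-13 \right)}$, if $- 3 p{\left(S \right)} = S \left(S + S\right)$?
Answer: $\frac{338}{3} \approx 112.67$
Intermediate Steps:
$p{\left(S \right)} = - \frac{2 S^{2}}{3}$ ($p{\left(S \right)} = - \frac{S \left(S + S\right)}{3} = - \frac{S 2 S}{3} = - \frac{2 S^{2}}{3}$)
$- p{\left(-13 \right)} = - \frac{\left(-2\right) \left(-13\right)^{2}}{3} = - \frac{\left(-2\right) 169}{3} = \left(-1\right) \left(- \frac{338}{3}\right) = \frac{338}{3}$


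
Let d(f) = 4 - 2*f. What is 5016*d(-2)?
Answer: 40128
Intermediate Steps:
5016*d(-2) = 5016*(4 - 2*(-2)) = 5016*(4 + 4) = 5016*8 = 40128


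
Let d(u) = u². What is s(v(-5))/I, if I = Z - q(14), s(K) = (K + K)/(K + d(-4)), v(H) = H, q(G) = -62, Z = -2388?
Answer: 5/12793 ≈ 0.00039084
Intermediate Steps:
s(K) = 2*K/(16 + K) (s(K) = (K + K)/(K + (-4)²) = (2*K)/(K + 16) = (2*K)/(16 + K) = 2*K/(16 + K))
I = -2326 (I = -2388 - 1*(-62) = -2388 + 62 = -2326)
s(v(-5))/I = (2*(-5)/(16 - 5))/(-2326) = (2*(-5)/11)*(-1/2326) = (2*(-5)*(1/11))*(-1/2326) = -10/11*(-1/2326) = 5/12793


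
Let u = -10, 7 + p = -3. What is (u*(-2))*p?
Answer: -200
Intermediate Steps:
p = -10 (p = -7 - 3 = -10)
(u*(-2))*p = -10*(-2)*(-10) = 20*(-10) = -200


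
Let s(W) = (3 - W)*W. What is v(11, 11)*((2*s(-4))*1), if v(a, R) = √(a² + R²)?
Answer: -616*√2 ≈ -871.16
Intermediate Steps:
s(W) = W*(3 - W)
v(a, R) = √(R² + a²)
v(11, 11)*((2*s(-4))*1) = √(11² + 11²)*((2*(-4*(3 - 1*(-4))))*1) = √(121 + 121)*((2*(-4*(3 + 4)))*1) = √242*((2*(-4*7))*1) = (11*√2)*((2*(-28))*1) = (11*√2)*(-56*1) = (11*√2)*(-56) = -616*√2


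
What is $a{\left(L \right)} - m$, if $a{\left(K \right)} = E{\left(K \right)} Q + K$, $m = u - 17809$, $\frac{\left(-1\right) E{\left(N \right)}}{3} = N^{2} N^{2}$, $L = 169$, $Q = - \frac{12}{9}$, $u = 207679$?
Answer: $3262733183$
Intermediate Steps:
$Q = - \frac{4}{3}$ ($Q = \left(-12\right) \frac{1}{9} = - \frac{4}{3} \approx -1.3333$)
$E{\left(N \right)} = - 3 N^{4}$ ($E{\left(N \right)} = - 3 N^{2} N^{2} = - 3 N^{4}$)
$m = 189870$ ($m = 207679 - 17809 = 189870$)
$a{\left(K \right)} = K + 4 K^{4}$ ($a{\left(K \right)} = - 3 K^{4} \left(- \frac{4}{3}\right) + K = 4 K^{4} + K = K + 4 K^{4}$)
$a{\left(L \right)} - m = \left(169 + 4 \cdot 169^{4}\right) - 189870 = \left(169 + 4 \cdot 815730721\right) - 189870 = \left(169 + 3262922884\right) - 189870 = 3262923053 - 189870 = 3262733183$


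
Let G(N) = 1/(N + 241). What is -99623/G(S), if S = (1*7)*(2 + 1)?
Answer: -26101226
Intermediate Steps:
S = 21 (S = 7*3 = 21)
G(N) = 1/(241 + N)
-99623/G(S) = -99623/(1/(241 + 21)) = -99623/(1/262) = -99623/1/262 = -99623*262 = -26101226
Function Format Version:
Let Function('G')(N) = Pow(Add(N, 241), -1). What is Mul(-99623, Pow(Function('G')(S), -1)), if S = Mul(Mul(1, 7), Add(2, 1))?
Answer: -26101226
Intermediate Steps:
S = 21 (S = Mul(7, 3) = 21)
Function('G')(N) = Pow(Add(241, N), -1)
Mul(-99623, Pow(Function('G')(S), -1)) = Mul(-99623, Pow(Pow(Add(241, 21), -1), -1)) = Mul(-99623, Pow(Pow(262, -1), -1)) = Mul(-99623, Pow(Rational(1, 262), -1)) = Mul(-99623, 262) = -26101226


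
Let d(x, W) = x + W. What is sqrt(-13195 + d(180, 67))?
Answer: 2*I*sqrt(3237) ≈ 113.79*I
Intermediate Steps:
d(x, W) = W + x
sqrt(-13195 + d(180, 67)) = sqrt(-13195 + (67 + 180)) = sqrt(-13195 + 247) = sqrt(-12948) = 2*I*sqrt(3237)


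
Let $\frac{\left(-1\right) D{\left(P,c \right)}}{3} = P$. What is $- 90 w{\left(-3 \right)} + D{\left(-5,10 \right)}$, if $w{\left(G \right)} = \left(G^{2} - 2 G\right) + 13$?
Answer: $-2505$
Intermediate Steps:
$D{\left(P,c \right)} = - 3 P$
$w{\left(G \right)} = 13 + G^{2} - 2 G$
$- 90 w{\left(-3 \right)} + D{\left(-5,10 \right)} = - 90 \left(13 + \left(-3\right)^{2} - -6\right) - -15 = - 90 \left(13 + 9 + 6\right) + 15 = \left(-90\right) 28 + 15 = -2520 + 15 = -2505$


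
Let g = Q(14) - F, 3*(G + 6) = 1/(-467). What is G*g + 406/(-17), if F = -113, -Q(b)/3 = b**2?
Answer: 67317719/23817 ≈ 2826.5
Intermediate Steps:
Q(b) = -3*b**2
G = -8407/1401 (G = -6 + (1/3)/(-467) = -6 + (1/3)*(-1/467) = -6 - 1/1401 = -8407/1401 ≈ -6.0007)
g = -475 (g = -3*14**2 - 1*(-113) = -3*196 + 113 = -588 + 113 = -475)
G*g + 406/(-17) = -8407/1401*(-475) + 406/(-17) = 3993325/1401 + 406*(-1/17) = 3993325/1401 - 406/17 = 67317719/23817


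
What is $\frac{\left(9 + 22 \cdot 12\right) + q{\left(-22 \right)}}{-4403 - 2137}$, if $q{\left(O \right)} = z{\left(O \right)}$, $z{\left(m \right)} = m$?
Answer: $- \frac{251}{6540} \approx -0.038379$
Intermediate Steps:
$q{\left(O \right)} = O$
$\frac{\left(9 + 22 \cdot 12\right) + q{\left(-22 \right)}}{-4403 - 2137} = \frac{\left(9 + 22 \cdot 12\right) - 22}{-4403 - 2137} = \frac{\left(9 + 264\right) - 22}{-4403 - 2137} = \frac{273 - 22}{-4403 - 2137} = \frac{251}{-6540} = 251 \left(- \frac{1}{6540}\right) = - \frac{251}{6540}$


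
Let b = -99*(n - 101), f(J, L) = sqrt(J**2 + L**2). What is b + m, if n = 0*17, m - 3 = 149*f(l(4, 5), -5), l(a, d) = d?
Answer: 10002 + 745*sqrt(2) ≈ 11056.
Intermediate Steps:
m = 3 + 745*sqrt(2) (m = 3 + 149*sqrt(5**2 + (-5)**2) = 3 + 149*sqrt(25 + 25) = 3 + 149*sqrt(50) = 3 + 149*(5*sqrt(2)) = 3 + 745*sqrt(2) ≈ 1056.6)
n = 0
b = 9999 (b = -99*(0 - 101) = -99*(-101) = 9999)
b + m = 9999 + (3 + 745*sqrt(2)) = 10002 + 745*sqrt(2)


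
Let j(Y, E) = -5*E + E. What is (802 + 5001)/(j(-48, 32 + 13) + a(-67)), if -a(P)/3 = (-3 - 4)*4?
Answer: -5803/96 ≈ -60.448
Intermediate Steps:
a(P) = 84 (a(P) = -3*(-3 - 4)*4 = -(-21)*4 = -3*(-28) = 84)
j(Y, E) = -4*E
(802 + 5001)/(j(-48, 32 + 13) + a(-67)) = (802 + 5001)/(-4*(32 + 13) + 84) = 5803/(-4*45 + 84) = 5803/(-180 + 84) = 5803/(-96) = 5803*(-1/96) = -5803/96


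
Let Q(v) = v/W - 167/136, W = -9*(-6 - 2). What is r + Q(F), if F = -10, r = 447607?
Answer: 547869295/1224 ≈ 4.4761e+5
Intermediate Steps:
W = 72 (W = -9*(-8) = 72)
Q(v) = -167/136 + v/72 (Q(v) = v/72 - 167/136 = -167/136 + v/72)
r + Q(F) = 447607 + (-167/136 + (1/72)*(-10)) = 447607 + (-167/136 - 5/36) = 447607 - 1673/1224 = 547869295/1224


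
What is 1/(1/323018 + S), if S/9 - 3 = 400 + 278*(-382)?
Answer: -323018/307557389465 ≈ -1.0503e-6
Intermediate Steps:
S = -952137 (S = 27 + 9*(400 + 278*(-382)) = 27 + 9*(400 - 106196) = 27 + 9*(-105796) = 27 - 952164 = -952137)
1/(1/323018 + S) = 1/(1/323018 - 952137) = 1/(-307557389465/323018) = -323018/307557389465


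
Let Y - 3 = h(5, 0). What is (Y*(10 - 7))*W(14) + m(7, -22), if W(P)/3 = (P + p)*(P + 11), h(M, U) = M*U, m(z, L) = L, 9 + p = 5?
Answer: 6728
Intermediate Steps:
p = -4 (p = -9 + 5 = -4)
W(P) = 3*(-4 + P)*(11 + P) (W(P) = 3*((P - 4)*(P + 11)) = 3*((-4 + P)*(11 + P)) = 3*(-4 + P)*(11 + P))
Y = 3 (Y = 3 + 5*0 = 3 + 0 = 3)
(Y*(10 - 7))*W(14) + m(7, -22) = (3*(10 - 7))*(-132 + 3*14² + 21*14) - 22 = (3*3)*(-132 + 3*196 + 294) - 22 = 9*(-132 + 588 + 294) - 22 = 9*750 - 22 = 6750 - 22 = 6728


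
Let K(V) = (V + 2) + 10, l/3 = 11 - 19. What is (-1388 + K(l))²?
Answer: 1960000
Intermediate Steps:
l = -24 (l = 3*(11 - 19) = 3*(-8) = -24)
K(V) = 12 + V (K(V) = (2 + V) + 10 = 12 + V)
(-1388 + K(l))² = (-1388 + (12 - 24))² = (-1388 - 12)² = (-1400)² = 1960000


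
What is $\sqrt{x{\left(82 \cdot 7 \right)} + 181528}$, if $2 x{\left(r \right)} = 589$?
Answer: $\frac{3 \sqrt{80810}}{2} \approx 426.41$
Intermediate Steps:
$x{\left(r \right)} = \frac{589}{2}$ ($x{\left(r \right)} = \frac{1}{2} \cdot 589 = \frac{589}{2}$)
$\sqrt{x{\left(82 \cdot 7 \right)} + 181528} = \sqrt{\frac{589}{2} + 181528} = \sqrt{\frac{363645}{2}} = \frac{3 \sqrt{80810}}{2}$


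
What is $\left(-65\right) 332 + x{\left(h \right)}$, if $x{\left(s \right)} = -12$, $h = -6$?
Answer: $-21592$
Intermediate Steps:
$\left(-65\right) 332 + x{\left(h \right)} = \left(-65\right) 332 - 12 = -21580 - 12 = -21592$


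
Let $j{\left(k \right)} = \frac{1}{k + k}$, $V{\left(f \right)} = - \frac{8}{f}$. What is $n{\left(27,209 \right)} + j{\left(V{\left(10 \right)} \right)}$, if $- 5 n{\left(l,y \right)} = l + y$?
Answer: $- \frac{1913}{40} \approx -47.825$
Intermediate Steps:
$n{\left(l,y \right)} = - \frac{l}{5} - \frac{y}{5}$ ($n{\left(l,y \right)} = - \frac{l + y}{5} = - \frac{l}{5} - \frac{y}{5}$)
$j{\left(k \right)} = \frac{1}{2 k}$
$n{\left(27,209 \right)} + j{\left(V{\left(10 \right)} \right)} = \left(\left(- \frac{1}{5}\right) 27 - \frac{209}{5}\right) + \frac{1}{2 \left(- \frac{8}{10}\right)} = \left(- \frac{27}{5} - \frac{209}{5}\right) + \frac{1}{2 \left(\left(-8\right) \frac{1}{10}\right)} = - \frac{236}{5} + \frac{1}{2 \left(- \frac{4}{5}\right)} = - \frac{236}{5} + \frac{1}{2} \left(- \frac{5}{4}\right) = - \frac{236}{5} - \frac{5}{8} = - \frac{1913}{40}$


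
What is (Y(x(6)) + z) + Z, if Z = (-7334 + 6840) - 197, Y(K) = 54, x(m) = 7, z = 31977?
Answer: 31340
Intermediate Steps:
Z = -691 (Z = -494 - 197 = -691)
(Y(x(6)) + z) + Z = (54 + 31977) - 691 = 32031 - 691 = 31340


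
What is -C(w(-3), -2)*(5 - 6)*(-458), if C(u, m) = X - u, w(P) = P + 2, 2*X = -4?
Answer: 458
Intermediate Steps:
X = -2 (X = (½)*(-4) = -2)
w(P) = 2 + P
C(u, m) = -2 - u
-C(w(-3), -2)*(5 - 6)*(-458) = -(-2 - (2 - 3))*(5 - 6)*(-458) = -(-2 - 1*(-1))*(-1)*(-458) = -(-2 + 1)*(-1)*(-458) = -(-1)*(-1)*(-458) = -1*1*(-458) = -1*(-458) = 458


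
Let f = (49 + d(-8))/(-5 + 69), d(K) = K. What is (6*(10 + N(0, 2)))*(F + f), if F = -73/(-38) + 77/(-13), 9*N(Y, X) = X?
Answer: -1222151/5928 ≈ -206.17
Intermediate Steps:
N(Y, X) = X/9
F = -1977/494 (F = -73*(-1/38) + 77*(-1/13) = 73/38 - 77/13 = -1977/494 ≈ -4.0020)
f = 41/64 (f = (49 - 8)/(-5 + 69) = 41/64 ≈ 0.64063)
(6*(10 + N(0, 2)))*(F + f) = (6*(10 + (⅑)*2))*(-1977/494 + 41/64) = (6*(10 + 2/9))*(-53137/15808) = (6*(92/9))*(-53137/15808) = (184/3)*(-53137/15808) = -1222151/5928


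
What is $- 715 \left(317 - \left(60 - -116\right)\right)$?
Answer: $-100815$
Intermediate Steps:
$- 715 \left(317 - \left(60 - -116\right)\right) = - 715 \left(317 - \left(60 + 116\right)\right) = - 715 \left(317 - 176\right) = \left(-715\right) 141 = -100815$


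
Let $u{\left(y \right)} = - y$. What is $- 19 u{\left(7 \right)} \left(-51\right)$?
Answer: $-6783$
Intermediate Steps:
$- 19 u{\left(7 \right)} \left(-51\right) = - 19 \left(\left(-1\right) 7\right) \left(-51\right) = \left(-19\right) \left(-7\right) \left(-51\right) = 133 \left(-51\right) = -6783$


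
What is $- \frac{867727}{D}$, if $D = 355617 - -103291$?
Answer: $- \frac{867727}{458908} \approx -1.8909$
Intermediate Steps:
$D = 458908$ ($D = 355617 + 103291 = 458908$)
$- \frac{867727}{D} = - \frac{867727}{458908}$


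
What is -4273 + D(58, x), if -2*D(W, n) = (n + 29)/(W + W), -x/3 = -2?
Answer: -991371/232 ≈ -4273.1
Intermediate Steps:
x = 6 (x = -3*(-2) = 6)
D(W, n) = -(29 + n)/(4*W) (D(W, n) = -(n + 29)/(2*(W + W)) = -(29 + n)/(2*(2*W)) = -(29 + n)*1/(2*W)/2 = -(29 + n)/(4*W))
-4273 + D(58, x) = -4273 + (¼)*(-29 - 1*6)/58 = -4273 + (¼)*(1/58)*(-29 - 6) = -4273 + (¼)*(1/58)*(-35) = -4273 - 35/232 = -991371/232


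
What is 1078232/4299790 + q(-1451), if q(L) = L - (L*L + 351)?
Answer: -4530264654569/2149895 ≈ -2.1072e+6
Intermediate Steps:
q(L) = -351 + L - L² (q(L) = L - (L² + 351) = L - (351 + L²) = L + (-351 - L²) = -351 + L - L²)
1078232/4299790 + q(-1451) = 1078232/4299790 + (-351 - 1451 - 1*(-1451)²) = 1078232*(1/4299790) + (-351 - 1451 - 1*2105401) = 539116/2149895 + (-351 - 1451 - 2105401) = 539116/2149895 - 2107203 = -4530264654569/2149895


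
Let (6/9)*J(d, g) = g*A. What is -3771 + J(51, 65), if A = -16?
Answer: -5331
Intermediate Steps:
J(d, g) = -24*g (J(d, g) = 3*(g*(-16))/2 = 3*(-16*g)/2 = -24*g)
-3771 + J(51, 65) = -3771 - 24*65 = -3771 - 1560 = -5331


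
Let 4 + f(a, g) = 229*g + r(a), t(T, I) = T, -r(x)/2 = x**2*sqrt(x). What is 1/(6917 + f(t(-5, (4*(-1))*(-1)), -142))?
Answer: I/(5*(-5121*I + 10*sqrt(5))) ≈ -3.9054e-5 + 1.7053e-7*I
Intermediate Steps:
r(x) = -2*x**(5/2) (r(x) = -2*x**2*sqrt(x) = -2*x**(5/2))
f(a, g) = -4 - 2*a**(5/2) + 229*g (f(a, g) = -4 + (229*g - 2*a**(5/2)) = -4 + (-2*a**(5/2) + 229*g) = -4 - 2*a**(5/2) + 229*g)
1/(6917 + f(t(-5, (4*(-1))*(-1)), -142)) = 1/(6917 + (-4 - 50*I*sqrt(5) + 229*(-142))) = 1/(6917 + (-4 - 50*I*sqrt(5) - 32518)) = 1/(6917 + (-32522 - 50*I*sqrt(5))) = 1/(-25605 - 50*I*sqrt(5))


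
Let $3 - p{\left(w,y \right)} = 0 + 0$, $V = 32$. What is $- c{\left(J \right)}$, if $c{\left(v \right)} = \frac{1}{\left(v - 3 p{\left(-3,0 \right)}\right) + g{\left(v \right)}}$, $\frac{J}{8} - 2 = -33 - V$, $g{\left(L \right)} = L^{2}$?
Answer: $- \frac{1}{253503} \approx -3.9447 \cdot 10^{-6}$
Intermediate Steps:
$p{\left(w,y \right)} = 3$ ($p{\left(w,y \right)} = 3 - \left(0 + 0\right) = 3 - 0 = 3 + 0 = 3$)
$J = -504$ ($J = 16 + 8 \left(-33 - 32\right) = 16 + 8 \left(-65\right) = 16 - 520 = -504$)
$c{\left(v \right)} = \frac{1}{-9 + v + v^{2}}$ ($c{\left(v \right)} = \frac{1}{\left(v - 9\right) + v^{2}} = \frac{1}{\left(-9 + v\right) + v^{2}} = \frac{1}{-9 + v + v^{2}}$)
$- c{\left(J \right)} = - \frac{1}{-9 - 504 + \left(-504\right)^{2}} = - \frac{1}{-9 - 504 + 254016} = - \frac{1}{253503}$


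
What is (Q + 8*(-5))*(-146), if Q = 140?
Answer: -14600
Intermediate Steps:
(Q + 8*(-5))*(-146) = (140 + 8*(-5))*(-146) = (140 - 40)*(-146) = 100*(-146) = -14600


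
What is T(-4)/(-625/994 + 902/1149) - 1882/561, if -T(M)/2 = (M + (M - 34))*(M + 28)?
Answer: 1291358608090/100117743 ≈ 12898.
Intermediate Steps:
T(M) = -2*(-34 + 2*M)*(28 + M) (T(M) = -2*(M + (M - 34))*(M + 28) = -2*(M + (-34 + M))*(28 + M) = -2*(-34 + 2*M)*(28 + M))
T(-4)/(-625/994 + 902/1149) - 1882/561 = (1904 - 44*(-4) - 4*(-4)²)/(-625/994 + 902/1149) - 1882/561 = (1904 + 176 - 4*16)/(-625*1/994 + 902*(1/1149)) - 1882*1/561 = (1904 + 176 - 64)/(-625/994 + 902/1149) - 1882/561 = 2016/(178463/1142106) - 1882/561 = 2016*(1142106/178463) - 1882/561 = 2302485696/178463 - 1882/561 = 1291358608090/100117743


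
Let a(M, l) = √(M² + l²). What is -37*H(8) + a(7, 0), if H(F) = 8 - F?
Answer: 7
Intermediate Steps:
-37*H(8) + a(7, 0) = -37*(8 - 1*8) + √(7² + 0²) = -37*(8 - 8) + √(49 + 0) = -37*0 + √49 = 0 + 7 = 7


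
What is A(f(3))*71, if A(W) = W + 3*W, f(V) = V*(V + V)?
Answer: 5112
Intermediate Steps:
f(V) = 2*V**2 (f(V) = V*(2*V) = 2*V**2)
A(W) = 4*W
A(f(3))*71 = (4*(2*3**2))*71 = (4*(2*9))*71 = (4*18)*71 = 72*71 = 5112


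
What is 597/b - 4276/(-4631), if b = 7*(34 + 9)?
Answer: 4051783/1393931 ≈ 2.9067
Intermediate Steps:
b = 301 (b = 7*43 = 301)
597/b - 4276/(-4631) = 597/301 - 4276/(-4631) = 597*(1/301) - 4276*(-1/4631) = 597/301 + 4276/4631 = 4051783/1393931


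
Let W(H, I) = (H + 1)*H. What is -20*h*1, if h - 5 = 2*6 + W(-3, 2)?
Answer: -460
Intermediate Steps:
W(H, I) = H*(1 + H) (W(H, I) = (1 + H)*H = H*(1 + H))
h = 23 (h = 5 + (2*6 - 3*(1 - 3)) = 5 + (12 - 3*(-2)) = 5 + (12 + 6) = 5 + 18 = 23)
-20*h*1 = -20*23*1 = -460*1 = -460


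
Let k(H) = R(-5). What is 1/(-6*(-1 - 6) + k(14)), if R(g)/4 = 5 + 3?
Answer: 1/74 ≈ 0.013514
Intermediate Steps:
R(g) = 32 (R(g) = 4*(5 + 3) = 4*8 = 32)
k(H) = 32
1/(-6*(-1 - 6) + k(14)) = 1/(-6*(-1 - 6) + 32) = 1/(-6*(-7) + 32) = 1/(42 + 32) = 1/74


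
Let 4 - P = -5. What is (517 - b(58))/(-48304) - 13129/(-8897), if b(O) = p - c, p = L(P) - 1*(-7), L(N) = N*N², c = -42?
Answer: 636505333/429760688 ≈ 1.4811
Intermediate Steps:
P = 9 (P = 4 - 1*(-5) = 4 + 5 = 9)
L(N) = N³
p = 736 (p = 9³ - 1*(-7) = 729 + 7 = 736)
b(O) = 778 (b(O) = 736 - 1*(-42) = 736 + 42 = 778)
(517 - b(58))/(-48304) - 13129/(-8897) = (517 - 1*778)/(-48304) - 13129/(-8897) = (517 - 778)*(-1/48304) - 13129*(-1/8897) = -261*(-1/48304) + 13129/8897 = 261/48304 + 13129/8897 = 636505333/429760688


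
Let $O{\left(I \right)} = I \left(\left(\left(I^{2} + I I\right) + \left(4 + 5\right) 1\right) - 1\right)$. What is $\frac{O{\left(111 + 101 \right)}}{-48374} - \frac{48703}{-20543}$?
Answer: $- \frac{194575774507}{496873541} \approx -391.6$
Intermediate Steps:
$O{\left(I \right)} = I \left(8 + 2 I^{2}\right)$ ($O{\left(I \right)} = I \left(\left(\left(I^{2} + I^{2}\right) + 9 \cdot 1\right) - 1\right) = I \left(\left(2 I^{2} + 9\right) - 1\right) = I \left(\left(9 + 2 I^{2}\right) - 1\right) = I \left(8 + 2 I^{2}\right)$)
$\frac{O{\left(111 + 101 \right)}}{-48374} - \frac{48703}{-20543} = \frac{2 \left(111 + 101\right) \left(4 + \left(111 + 101\right)^{2}\right)}{-48374} - \frac{48703}{-20543} = 2 \cdot 212 \left(4 + 212^{2}\right) \left(- \frac{1}{48374}\right) - - \frac{48703}{20543} = 2 \cdot 212 \left(4 + 44944\right) \left(- \frac{1}{48374}\right) + \frac{48703}{20543} = 2 \cdot 212 \cdot 44948 \left(- \frac{1}{48374}\right) + \frac{48703}{20543} = 19057952 \left(- \frac{1}{48374}\right) + \frac{48703}{20543} = - \frac{9528976}{24187} + \frac{48703}{20543} = - \frac{194575774507}{496873541}$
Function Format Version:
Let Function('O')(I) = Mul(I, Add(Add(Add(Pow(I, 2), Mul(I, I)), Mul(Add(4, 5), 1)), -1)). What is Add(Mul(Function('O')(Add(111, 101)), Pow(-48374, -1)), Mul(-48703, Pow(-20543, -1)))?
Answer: Rational(-194575774507, 496873541) ≈ -391.60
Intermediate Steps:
Function('O')(I) = Mul(I, Add(8, Mul(2, Pow(I, 2)))) (Function('O')(I) = Mul(I, Add(Add(Add(Pow(I, 2), Pow(I, 2)), Mul(9, 1)), -1)) = Mul(I, Add(Add(Mul(2, Pow(I, 2)), 9), -1)) = Mul(I, Add(Add(9, Mul(2, Pow(I, 2))), -1)) = Mul(I, Add(8, Mul(2, Pow(I, 2)))))
Add(Mul(Function('O')(Add(111, 101)), Pow(-48374, -1)), Mul(-48703, Pow(-20543, -1))) = Add(Mul(Mul(2, Add(111, 101), Add(4, Pow(Add(111, 101), 2))), Pow(-48374, -1)), Mul(-48703, Pow(-20543, -1))) = Add(Mul(Mul(2, 212, Add(4, Pow(212, 2))), Rational(-1, 48374)), Mul(-48703, Rational(-1, 20543))) = Add(Mul(Mul(2, 212, Add(4, 44944)), Rational(-1, 48374)), Rational(48703, 20543)) = Add(Mul(Mul(2, 212, 44948), Rational(-1, 48374)), Rational(48703, 20543)) = Add(Mul(19057952, Rational(-1, 48374)), Rational(48703, 20543)) = Add(Rational(-9528976, 24187), Rational(48703, 20543)) = Rational(-194575774507, 496873541)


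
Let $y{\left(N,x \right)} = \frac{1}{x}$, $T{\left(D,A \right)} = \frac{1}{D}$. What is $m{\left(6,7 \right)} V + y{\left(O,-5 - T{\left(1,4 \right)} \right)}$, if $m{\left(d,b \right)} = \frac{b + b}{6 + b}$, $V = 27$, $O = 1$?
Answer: $\frac{2255}{78} \approx 28.91$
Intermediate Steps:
$m{\left(d,b \right)} = \frac{2 b}{6 + b}$
$m{\left(6,7 \right)} V + y{\left(O,-5 - T{\left(1,4 \right)} \right)} = 2 \cdot 7 \frac{1}{6 + 7} \cdot 27 + \frac{1}{-5 - 1^{-1}} = 2 \cdot 7 \cdot \frac{1}{13} \cdot 27 + \frac{1}{-5 - 1} = \frac{14}{13} \cdot 27 + \frac{1}{-6} = \frac{378}{13} - \frac{1}{6} = \frac{2255}{78}$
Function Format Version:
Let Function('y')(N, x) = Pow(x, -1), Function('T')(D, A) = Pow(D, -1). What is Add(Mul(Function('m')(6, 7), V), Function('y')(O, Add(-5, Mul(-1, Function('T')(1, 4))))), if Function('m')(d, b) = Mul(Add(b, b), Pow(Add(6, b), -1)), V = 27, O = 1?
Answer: Rational(2255, 78) ≈ 28.910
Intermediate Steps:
Function('m')(d, b) = Mul(2, b, Pow(Add(6, b), -1)) (Function('m')(d, b) = Mul(Mul(2, b), Pow(Add(6, b), -1)) = Mul(2, b, Pow(Add(6, b), -1)))
Add(Mul(Function('m')(6, 7), V), Function('y')(O, Add(-5, Mul(-1, Function('T')(1, 4))))) = Add(Mul(Mul(2, 7, Pow(Add(6, 7), -1)), 27), Pow(Add(-5, Mul(-1, Pow(1, -1))), -1)) = Add(Mul(Mul(2, 7, Pow(13, -1)), 27), Pow(Add(-5, Mul(-1, 1)), -1)) = Add(Mul(Mul(2, 7, Rational(1, 13)), 27), Pow(Add(-5, -1), -1)) = Add(Mul(Rational(14, 13), 27), Pow(-6, -1)) = Add(Rational(378, 13), Rational(-1, 6)) = Rational(2255, 78)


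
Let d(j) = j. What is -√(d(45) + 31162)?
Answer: -√31207 ≈ -176.66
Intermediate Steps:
-√(d(45) + 31162) = -√(45 + 31162) = -√31207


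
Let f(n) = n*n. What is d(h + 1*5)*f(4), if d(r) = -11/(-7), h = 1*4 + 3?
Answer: 176/7 ≈ 25.143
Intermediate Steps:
f(n) = n**2
h = 7 (h = 4 + 3 = 7)
d(r) = 11/7 (d(r) = -11*(-1/7) = 11/7)
d(h + 1*5)*f(4) = (11/7)*4**2 = (11/7)*16 = 176/7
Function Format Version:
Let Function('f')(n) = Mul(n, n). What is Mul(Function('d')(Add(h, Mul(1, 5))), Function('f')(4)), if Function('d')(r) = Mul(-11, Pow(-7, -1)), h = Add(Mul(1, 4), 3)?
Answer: Rational(176, 7) ≈ 25.143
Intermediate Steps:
Function('f')(n) = Pow(n, 2)
h = 7 (h = Add(4, 3) = 7)
Function('d')(r) = Rational(11, 7) (Function('d')(r) = Mul(-11, Rational(-1, 7)) = Rational(11, 7))
Mul(Function('d')(Add(h, Mul(1, 5))), Function('f')(4)) = Mul(Rational(11, 7), Pow(4, 2)) = Mul(Rational(11, 7), 16) = Rational(176, 7)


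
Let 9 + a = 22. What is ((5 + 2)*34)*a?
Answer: 3094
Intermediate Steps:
a = 13 (a = -9 + 22 = 13)
((5 + 2)*34)*a = ((5 + 2)*34)*13 = (7*34)*13 = 238*13 = 3094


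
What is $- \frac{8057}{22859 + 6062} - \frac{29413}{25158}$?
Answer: $- \frac{1053351379}{727594518} \approx -1.4477$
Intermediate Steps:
$- \frac{8057}{22859 + 6062} - \frac{29413}{25158} = - \frac{8057}{28921} - \frac{29413}{25158} = - \frac{1053351379}{727594518}$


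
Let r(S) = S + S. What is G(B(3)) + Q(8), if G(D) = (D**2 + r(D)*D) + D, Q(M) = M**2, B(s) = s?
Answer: 94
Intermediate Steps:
r(S) = 2*S
G(D) = D + 3*D**2 (G(D) = (D**2 + (2*D)*D) + D = (D**2 + 2*D**2) + D = 3*D**2 + D = D + 3*D**2)
G(B(3)) + Q(8) = 3*(1 + 3*3) + 8**2 = 3*(1 + 9) + 64 = 3*10 + 64 = 30 + 64 = 94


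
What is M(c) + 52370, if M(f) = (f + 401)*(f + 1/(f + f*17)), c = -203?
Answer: 2471717/203 ≈ 12176.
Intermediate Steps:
M(f) = (401 + f)*(f + 1/(18*f)) (M(f) = (401 + f)*(f + 1/(f + 17*f)) = (401 + f)*(f + 1/(18*f)))
M(c) + 52370 = (1/18 + (-203)² + 401*(-203) + (401/18)/(-203)) + 52370 = (1/18 + 41209 - 81403 + (401/18)*(-1/203)) + 52370 = (1/18 + 41209 - 81403 - 401/3654) + 52370 = -8159393/203 + 52370 = 2471717/203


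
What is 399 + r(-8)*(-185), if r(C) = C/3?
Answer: 2677/3 ≈ 892.33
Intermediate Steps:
r(C) = C/3 (r(C) = C*(1/3) = C/3)
399 + r(-8)*(-185) = 399 + ((1/3)*(-8))*(-185) = 399 - 8/3*(-185) = 399 + 1480/3 = 2677/3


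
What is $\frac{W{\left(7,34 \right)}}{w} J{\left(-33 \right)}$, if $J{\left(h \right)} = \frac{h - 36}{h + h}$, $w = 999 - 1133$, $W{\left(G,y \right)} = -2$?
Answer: $\frac{23}{1474} \approx 0.015604$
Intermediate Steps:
$w = -134$
$J{\left(h \right)} = \frac{-36 + h}{2 h}$
$\frac{W{\left(7,34 \right)}}{w} J{\left(-33 \right)} = - \frac{2}{-134} \frac{-36 - 33}{2 \left(-33\right)} = \left(-2\right) \left(- \frac{1}{134}\right) \frac{1}{2} \left(- \frac{1}{33}\right) \left(-69\right) = \frac{1}{67} \cdot \frac{23}{22} = \frac{23}{1474}$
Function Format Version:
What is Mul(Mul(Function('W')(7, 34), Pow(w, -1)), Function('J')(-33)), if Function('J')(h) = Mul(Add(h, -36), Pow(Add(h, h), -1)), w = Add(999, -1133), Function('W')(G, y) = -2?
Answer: Rational(23, 1474) ≈ 0.015604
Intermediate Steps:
w = -134
Function('J')(h) = Mul(Rational(1, 2), Pow(h, -1), Add(-36, h)) (Function('J')(h) = Mul(Add(-36, h), Pow(Mul(2, h), -1)) = Mul(Add(-36, h), Mul(Rational(1, 2), Pow(h, -1))) = Mul(Rational(1, 2), Pow(h, -1), Add(-36, h)))
Mul(Mul(Function('W')(7, 34), Pow(w, -1)), Function('J')(-33)) = Mul(Mul(-2, Pow(-134, -1)), Mul(Rational(1, 2), Pow(-33, -1), Add(-36, -33))) = Mul(Mul(-2, Rational(-1, 134)), Mul(Rational(1, 2), Rational(-1, 33), -69)) = Mul(Rational(1, 67), Rational(23, 22)) = Rational(23, 1474)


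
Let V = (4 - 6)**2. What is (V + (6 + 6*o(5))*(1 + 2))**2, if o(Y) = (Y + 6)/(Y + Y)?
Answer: 43681/25 ≈ 1747.2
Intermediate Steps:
o(Y) = (6 + Y)/(2*Y) (o(Y) = (6 + Y)/((2*Y)) = (6 + Y)*(1/(2*Y)) = (6 + Y)/(2*Y))
V = 4 (V = (-2)**2 = 4)
(V + (6 + 6*o(5))*(1 + 2))**2 = (4 + (6 + 6*((1/2)*(6 + 5)/5))*(1 + 2))**2 = (4 + (6 + 6*((1/2)*(1/5)*11))*3)**2 = (4 + (6 + 6*(11/10))*3)**2 = (4 + (6 + 33/5)*3)**2 = (4 + (63/5)*3)**2 = (4 + 189/5)**2 = (209/5)**2 = 43681/25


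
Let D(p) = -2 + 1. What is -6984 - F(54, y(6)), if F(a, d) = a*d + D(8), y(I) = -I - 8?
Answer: -6227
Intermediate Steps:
D(p) = -1
y(I) = -8 - I
F(a, d) = -1 + a*d (F(a, d) = a*d - 1 = -1 + a*d)
-6984 - F(54, y(6)) = -6984 - (-1 + 54*(-8 - 1*6)) = -6984 - (-1 + 54*(-8 - 6)) = -6984 - (-1 + 54*(-14)) = -6984 - (-1 - 756) = -6984 - 1*(-757) = -6984 + 757 = -6227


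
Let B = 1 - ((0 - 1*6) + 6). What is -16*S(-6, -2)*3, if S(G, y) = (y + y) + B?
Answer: 144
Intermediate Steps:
B = 1 (B = 1 - ((0 - 6) + 6) = 1 - (-6 + 6) = 1 - 1*0 = 1 + 0 = 1)
S(G, y) = 1 + 2*y (S(G, y) = (y + y) + 1 = 2*y + 1 = 1 + 2*y)
-16*S(-6, -2)*3 = -16*(1 + 2*(-2))*3 = -16*(1 - 4)*3 = -16*(-3)*3 = 48*3 = 144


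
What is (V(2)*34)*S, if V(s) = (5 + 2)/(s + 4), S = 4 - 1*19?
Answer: -595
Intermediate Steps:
S = -15 (S = 4 - 19 = -15)
V(s) = 7/(4 + s)
(V(2)*34)*S = ((7/(4 + 2))*34)*(-15) = ((7/6)*34)*(-15) = (119/3)*(-15) = -595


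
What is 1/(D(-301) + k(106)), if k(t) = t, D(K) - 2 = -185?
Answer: -1/77 ≈ -0.012987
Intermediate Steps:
D(K) = -183 (D(K) = 2 - 185 = -183)
1/(D(-301) + k(106)) = 1/(-183 + 106) = 1/(-77) = -1/77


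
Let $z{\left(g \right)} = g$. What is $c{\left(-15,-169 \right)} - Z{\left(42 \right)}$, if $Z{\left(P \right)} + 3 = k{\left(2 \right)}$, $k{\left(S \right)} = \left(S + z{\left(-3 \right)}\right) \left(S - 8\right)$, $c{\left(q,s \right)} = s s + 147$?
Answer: $28705$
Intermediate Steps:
$c{\left(q,s \right)} = 147 + s^{2}$ ($c{\left(q,s \right)} = s^{2} + 147 = 147 + s^{2}$)
$k{\left(S \right)} = \left(-8 + S\right) \left(-3 + S\right)$ ($k{\left(S \right)} = \left(S - 3\right) \left(S - 8\right) = \left(-3 + S\right) \left(-8 + S\right) = \left(-8 + S\right) \left(-3 + S\right)$)
$Z{\left(P \right)} = 3$ ($Z{\left(P \right)} = -3 + \left(24 + 2^{2} - 22\right) = -3 + \left(24 + 4 - 22\right) = -3 + 6 = 3$)
$c{\left(-15,-169 \right)} - Z{\left(42 \right)} = \left(147 + \left(-169\right)^{2}\right) - 3 = \left(147 + 28561\right) - 3 = 28708 - 3 = 28705$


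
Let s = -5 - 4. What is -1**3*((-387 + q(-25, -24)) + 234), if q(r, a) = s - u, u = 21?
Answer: 183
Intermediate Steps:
s = -9
q(r, a) = -30 (q(r, a) = -9 - 1*21 = -9 - 21 = -30)
-1**3*((-387 + q(-25, -24)) + 234) = -1**3*((-387 - 30) + 234) = -(-417 + 234) = -(-183) = -1*(-183) = 183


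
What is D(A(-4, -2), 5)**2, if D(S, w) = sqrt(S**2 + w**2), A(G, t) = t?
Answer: 29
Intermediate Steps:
D(A(-4, -2), 5)**2 = (sqrt((-2)**2 + 5**2))**2 = (sqrt(4 + 25))**2 = (sqrt(29))**2 = 29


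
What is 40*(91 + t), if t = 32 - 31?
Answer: 3680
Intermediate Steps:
t = 1
40*(91 + t) = 40*(91 + 1) = 40*92 = 3680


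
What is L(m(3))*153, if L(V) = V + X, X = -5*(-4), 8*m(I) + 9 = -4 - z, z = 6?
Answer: 21573/8 ≈ 2696.6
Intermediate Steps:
m(I) = -19/8 (m(I) = -9/8 + (-4 - 1*6)/8 = -9/8 + (-4 - 6)/8 = -9/8 + (⅛)*(-10) = -9/8 - 5/4 = -19/8)
X = 20
L(V) = 20 + V (L(V) = V + 20 = 20 + V)
L(m(3))*153 = (20 - 19/8)*153 = (141/8)*153 = 21573/8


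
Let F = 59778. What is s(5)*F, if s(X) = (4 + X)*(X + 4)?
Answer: 4842018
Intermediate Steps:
s(X) = (4 + X)**2 (s(X) = (4 + X)*(4 + X) = (4 + X)**2)
s(5)*F = (4 + 5)**2*59778 = 9**2*59778 = 81*59778 = 4842018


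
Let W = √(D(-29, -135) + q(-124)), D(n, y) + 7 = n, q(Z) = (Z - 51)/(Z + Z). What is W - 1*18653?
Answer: -18653 + I*√542686/124 ≈ -18653.0 + 5.9409*I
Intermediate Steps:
q(Z) = (-51 + Z)/(2*Z) (q(Z) = (-51 + Z)/((2*Z)) = (-51 + Z)*(1/(2*Z)) = (-51 + Z)/(2*Z))
D(n, y) = -7 + n
W = I*√542686/124 (W = √((-7 - 29) + (½)*(-51 - 124)/(-124)) = √(-36 + (½)*(-1/124)*(-175)) = √(-36 + 175/248) = √(-8753/248) = I*√542686/124 ≈ 5.9409*I)
W - 1*18653 = I*√542686/124 - 1*18653 = I*√542686/124 - 18653 = -18653 + I*√542686/124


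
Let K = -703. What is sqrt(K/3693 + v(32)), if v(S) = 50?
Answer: sqrt(679316271)/3693 ≈ 7.0576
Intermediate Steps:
sqrt(K/3693 + v(32)) = sqrt(-703/3693 + 50) = sqrt(183947/3693) = sqrt(679316271)/3693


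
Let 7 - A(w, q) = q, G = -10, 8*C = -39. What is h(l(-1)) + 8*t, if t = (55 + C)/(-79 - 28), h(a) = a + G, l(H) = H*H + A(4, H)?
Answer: -508/107 ≈ -4.7477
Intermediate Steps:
C = -39/8 (C = (⅛)*(-39) = -39/8 ≈ -4.8750)
A(w, q) = 7 - q
l(H) = 7 + H² - H (l(H) = H*H + (7 - H) = H² + (7 - H) = 7 + H² - H)
h(a) = -10 + a (h(a) = a - 10 = -10 + a)
t = -401/856 (t = (55 - 39/8)/(-79 - 28) = (401/8)/(-107) = (401/8)*(-1/107) = -401/856 ≈ -0.46846)
h(l(-1)) + 8*t = (-10 + (7 + (-1)² - 1*(-1))) + 8*(-401/856) = (-10 + (7 + 1 + 1)) - 401/107 = (-10 + 9) - 401/107 = -1 - 401/107 = -508/107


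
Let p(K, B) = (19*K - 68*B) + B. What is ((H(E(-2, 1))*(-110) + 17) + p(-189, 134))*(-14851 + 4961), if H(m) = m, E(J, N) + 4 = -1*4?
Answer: 115436080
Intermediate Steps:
E(J, N) = -8 (E(J, N) = -4 - 1*4 = -4 - 4 = -8)
p(K, B) = -67*B + 19*K (p(K, B) = (-68*B + 19*K) + B = -67*B + 19*K)
((H(E(-2, 1))*(-110) + 17) + p(-189, 134))*(-14851 + 4961) = ((-8*(-110) + 17) + (-67*134 + 19*(-189)))*(-14851 + 4961) = ((880 + 17) + (-8978 - 3591))*(-9890) = (897 - 12569)*(-9890) = -11672*(-9890) = 115436080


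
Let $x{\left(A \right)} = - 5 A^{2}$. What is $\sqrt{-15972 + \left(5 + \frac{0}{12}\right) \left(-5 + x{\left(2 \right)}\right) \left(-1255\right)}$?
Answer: $\sqrt{140903} \approx 375.37$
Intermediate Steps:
$\sqrt{-15972 + \left(5 + \frac{0}{12}\right) \left(-5 + x{\left(2 \right)}\right) \left(-1255\right)} = \sqrt{-15972 + \left(5 + \frac{0}{12}\right) \left(-5 - 5 \cdot 2^{2}\right) \left(-1255\right)} = \sqrt{-15972 + \left(5 + 0 \cdot \frac{1}{12}\right) \left(-5 - 20\right) \left(-1255\right)} = \sqrt{-15972 + \left(5 + 0\right) \left(-5 - 20\right) \left(-1255\right)} = \sqrt{-15972 + 5 \left(-25\right) \left(-1255\right)} = \sqrt{-15972 - -156875} = \sqrt{-15972 + 156875} = \sqrt{140903}$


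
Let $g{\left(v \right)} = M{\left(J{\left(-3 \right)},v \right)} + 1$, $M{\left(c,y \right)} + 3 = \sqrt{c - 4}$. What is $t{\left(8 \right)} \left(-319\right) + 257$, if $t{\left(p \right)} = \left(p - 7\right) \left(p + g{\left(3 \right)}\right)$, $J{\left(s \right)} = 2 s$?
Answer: $-1657 - 319 i \sqrt{10} \approx -1657.0 - 1008.8 i$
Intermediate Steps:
$M{\left(c,y \right)} = -3 + \sqrt{-4 + c}$ ($M{\left(c,y \right)} = -3 + \sqrt{c - 4} = -3 + \sqrt{-4 + c}$)
$g{\left(v \right)} = -2 + i \sqrt{10}$ ($g{\left(v \right)} = \left(-3 + \sqrt{-4 + 2 \left(-3\right)}\right) + 1 = \left(-3 + \sqrt{-4 - 6}\right) + 1 = \left(-3 + \sqrt{-10}\right) + 1 = \left(-3 + i \sqrt{10}\right) + 1 = -2 + i \sqrt{10}$)
$t{\left(p \right)} = \left(-7 + p\right) \left(-2 + p + i \sqrt{10}\right)$ ($t{\left(p \right)} = \left(p - 7\right) \left(p - \left(2 - i \sqrt{10}\right)\right) = \left(-7 + p\right) \left(-2 + p + i \sqrt{10}\right)$)
$t{\left(8 \right)} \left(-319\right) + 257 = \left(14 + 8^{2} - 72 - 7 i \sqrt{10} + i 8 \sqrt{10}\right) \left(-319\right) + 257 = \left(14 + 64 - 72 - 7 i \sqrt{10} + 8 i \sqrt{10}\right) \left(-319\right) + 257 = \left(6 + i \sqrt{10}\right) \left(-319\right) + 257 = \left(-1914 - 319 i \sqrt{10}\right) + 257 = -1657 - 319 i \sqrt{10}$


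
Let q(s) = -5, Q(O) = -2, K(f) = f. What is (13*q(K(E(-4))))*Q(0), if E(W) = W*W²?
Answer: 130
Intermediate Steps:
E(W) = W³
(13*q(K(E(-4))))*Q(0) = (13*(-5))*(-2) = -65*(-2) = 130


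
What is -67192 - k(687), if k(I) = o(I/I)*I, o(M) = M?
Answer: -67879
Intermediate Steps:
k(I) = I (k(I) = (I/I)*I = 1*I = I)
-67192 - k(687) = -67192 - 1*687 = -67192 - 687 = -67879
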